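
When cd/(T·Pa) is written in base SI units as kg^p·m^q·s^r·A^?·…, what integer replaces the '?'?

T = Wb/m² (flux density = flux per area),
    = kg·s⁻²·A⁻¹.
So T⁻¹ = kg⁻¹·s²·A.
Pa = N/m² (pressure = force per area),
    = kg·m⁻¹·s⁻².
So Pa⁻¹ = kg⁻¹·m·s².
Combining: T⁻¹·cd·Pa⁻¹ = (kg⁻¹·s²·A) · cd · (kg⁻¹·m·s²) = kg⁻²·m·s⁴·A·cd.
The exponent of A is 1.

1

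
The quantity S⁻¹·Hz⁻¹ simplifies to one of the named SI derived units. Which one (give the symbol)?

S = 1/Ω (conductance is reciprocal resistance),
    = kg⁻¹·m⁻²·s³·A².
So S⁻¹ = kg·m²·s⁻³·A⁻².
Hz = 1/s = s⁻¹ (frequency is cycles per second).
So Hz⁻¹ = s.
Combining: S⁻¹·Hz⁻¹ = (kg·m²·s⁻³·A⁻²) · s = kg·m²·s⁻²·A⁻².
kg·m²·s⁻²·A⁻² is the base-SI form of the henry.

H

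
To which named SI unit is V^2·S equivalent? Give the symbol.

W

V = W/A (potential = power per current),
    = kg·m²·s⁻³·A⁻¹.
So V² = kg²·m⁴·s⁻⁶·A⁻².
S = 1/Ω (conductance is reciprocal resistance),
    = kg⁻¹·m⁻²·s³·A².
Combining: V²·S = (kg²·m⁴·s⁻⁶·A⁻²) · (kg⁻¹·m⁻²·s³·A²) = kg·m²·s⁻³.
kg·m²·s⁻³ is the base-SI form of the watt.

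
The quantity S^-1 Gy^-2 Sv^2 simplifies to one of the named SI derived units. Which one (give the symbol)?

Ω

S = kg⁻¹·m⁻²·s³·A².
So S⁻¹ = kg·m²·s⁻³·A⁻².
Gy = m²·s⁻².
So Gy⁻² = m⁻⁴·s⁴.
Sv = m²·s⁻².
So Sv² = m⁴·s⁻⁴.
Combining: S⁻¹·Gy⁻²·Sv² = (kg·m²·s⁻³·A⁻²) · (m⁻⁴·s⁴) · (m⁴·s⁻⁴) = kg·m²·s⁻³·A⁻².
kg·m²·s⁻³·A⁻² is the base-SI form of the ohm.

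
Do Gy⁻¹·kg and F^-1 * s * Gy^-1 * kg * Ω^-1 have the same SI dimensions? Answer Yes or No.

Left side:
  Gy = m²·s⁻².
  So Gy⁻¹ = m⁻²·s².
  Combining: Gy⁻¹·kg = (m⁻²·s²) · kg = kg·m⁻²·s².
Right side:
  F = C/V (capacitance = charge per voltage),
      = A·s/(kg·m²·s⁻³·A⁻¹) (substituting C and V),
      = kg⁻¹·m⁻²·s⁴·A².
  So F⁻¹ = kg·m²·s⁻⁴·A⁻².
  Gy = J/kg (absorbed dose = energy per mass),
      = m²·s⁻².
  So Gy⁻¹ = m⁻²·s².
  Ω = V/A (resistance = voltage per current),
      = kg·m²·s⁻³·A⁻².
  So Ω⁻¹ = kg⁻¹·m⁻²·s³·A².
  Combining: F⁻¹·s·Gy⁻¹·kg·Ω⁻¹ = (kg·m²·s⁻⁴·A⁻²) · s · (m⁻²·s²) · kg · (kg⁻¹·m⁻²·s³·A²) = kg·m⁻²·s².
Both reduce to kg·m⁻²·s².

Yes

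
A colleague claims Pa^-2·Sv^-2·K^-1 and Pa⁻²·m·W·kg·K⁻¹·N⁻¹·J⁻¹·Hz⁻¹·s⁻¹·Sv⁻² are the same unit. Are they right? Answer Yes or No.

Left side:
  Pa = N/m² (pressure = force per area),
      = kg·m⁻¹·s⁻².
  So Pa⁻² = kg⁻²·m²·s⁴.
  Sv = J/kg (equivalent dose = energy per mass),
      = m²·s⁻².
  So Sv⁻² = m⁻⁴·s⁴.
  Combining: Pa⁻²·Sv⁻²·K⁻¹ = (kg⁻²·m²·s⁴) · (m⁻⁴·s⁴) · K⁻¹ = kg⁻²·m⁻²·s⁸·K⁻¹.
Right side:
  Pa = kg·m⁻¹·s⁻².
  So Pa⁻² = kg⁻²·m²·s⁴.
  W = kg·m²·s⁻³.
  N = kg·m·s⁻².
  So N⁻¹ = kg⁻¹·m⁻¹·s².
  J = kg·m²·s⁻².
  So J⁻¹ = kg⁻¹·m⁻²·s².
  Hz = s⁻¹.
  So Hz⁻¹ = s.
  Sv = m²·s⁻².
  So Sv⁻² = m⁻⁴·s⁴.
  Combining: Pa⁻²·m·W·kg·K⁻¹·N⁻¹·J⁻¹·Hz⁻¹·s⁻¹·Sv⁻² = (kg⁻²·m²·s⁴) · m · (kg·m²·s⁻³) · kg · K⁻¹ · (kg⁻¹·m⁻¹·s²) · (kg⁻¹·m⁻²·s²) · s · s⁻¹ · (m⁻⁴·s⁴) = kg⁻²·m⁻²·s⁹·K⁻¹.
Left is kg⁻²·m⁻²·s⁸·K⁻¹; right is kg⁻²·m⁻²·s⁹·K⁻¹ — different.

No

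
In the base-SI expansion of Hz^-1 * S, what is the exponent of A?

Hz = 1/s = s⁻¹ (frequency is cycles per second).
So Hz⁻¹ = s.
S = 1/Ω (conductance is reciprocal resistance),
    = kg⁻¹·m⁻²·s³·A².
Combining: Hz⁻¹·S = s · (kg⁻¹·m⁻²·s³·A²) = kg⁻¹·m⁻²·s⁴·A².
The exponent of A is 2.

2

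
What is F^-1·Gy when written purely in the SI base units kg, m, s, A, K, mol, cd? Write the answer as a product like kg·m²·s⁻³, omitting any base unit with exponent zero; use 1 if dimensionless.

kg·m⁴·s⁻⁶·A⁻²

F = kg⁻¹·m⁻²·s⁴·A².
So F⁻¹ = kg·m²·s⁻⁴·A⁻².
Gy = m²·s⁻².
Combining: F⁻¹·Gy = (kg·m²·s⁻⁴·A⁻²) · (m²·s⁻²) = kg·m⁴·s⁻⁶·A⁻².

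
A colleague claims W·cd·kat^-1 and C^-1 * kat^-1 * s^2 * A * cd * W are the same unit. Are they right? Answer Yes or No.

No

Left side:
  W = kg·m²·s⁻³.
  kat = s⁻¹·mol.
  So kat⁻¹ = s·mol⁻¹.
  Combining: W·cd·kat⁻¹ = (kg·m²·s⁻³) · cd · (s·mol⁻¹) = kg·m²·s⁻²·mol⁻¹·cd.
Right side:
  C = A·s = s·A (charge = current × time).
  So C⁻¹ = s⁻¹·A⁻¹.
  kat = mol/s = s⁻¹·mol (catalytic activity).
  So kat⁻¹ = s·mol⁻¹.
  W = J/s (power = energy per time),
      = kg·m²·s⁻³.
  Combining: C⁻¹·kat⁻¹·s²·A·cd·W = (s⁻¹·A⁻¹) · (s·mol⁻¹) · s² · A · cd · (kg·m²·s⁻³) = kg·m²·s⁻¹·mol⁻¹·cd.
Left is kg·m²·s⁻²·mol⁻¹·cd; right is kg·m²·s⁻¹·mol⁻¹·cd — different.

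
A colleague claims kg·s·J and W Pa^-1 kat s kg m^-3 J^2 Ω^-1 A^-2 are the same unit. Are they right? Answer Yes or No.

Left side:
  J = N·m (work = force × distance),
      = kg·m²·s⁻².
  Combining: kg·s·J = kg · s · (kg·m²·s⁻²) = kg²·m²·s⁻¹.
Right side:
  W = J/s (power = energy per time),
      = kg·m²·s⁻³.
  Pa = N/m² (pressure = force per area),
      = kg·m⁻¹·s⁻².
  So Pa⁻¹ = kg⁻¹·m·s².
  kat = mol/s = s⁻¹·mol (catalytic activity).
  J = N·m (work = force × distance),
      = kg·m²·s⁻².
  So J² = kg²·m⁴·s⁻⁴.
  Ω = V/A (resistance = voltage per current),
      = kg·m²·s⁻³·A⁻².
  So Ω⁻¹ = kg⁻¹·m⁻²·s³·A².
  Combining: W·Pa⁻¹·kat·s·kg·m⁻³·J²·Ω⁻¹·A⁻² = (kg·m²·s⁻³) · (kg⁻¹·m·s²) · (s⁻¹·mol) · s · kg · m⁻³ · (kg²·m⁴·s⁻⁴) · (kg⁻¹·m⁻²·s³·A²) · A⁻² = kg²·m²·s⁻²·mol.
Left is kg²·m²·s⁻¹; right is kg²·m²·s⁻²·mol — different.

No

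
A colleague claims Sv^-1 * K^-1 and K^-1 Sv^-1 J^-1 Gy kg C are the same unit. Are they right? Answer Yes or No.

Left side:
  Sv = J/kg (equivalent dose = energy per mass),
      = m²·s⁻².
  So Sv⁻¹ = m⁻²·s².
  Combining: Sv⁻¹·K⁻¹ = (m⁻²·s²) · K⁻¹ = m⁻²·s²·K⁻¹.
Right side:
  Sv = m²·s⁻².
  So Sv⁻¹ = m⁻²·s².
  J = kg·m²·s⁻².
  So J⁻¹ = kg⁻¹·m⁻²·s².
  Gy = m²·s⁻².
  C = s·A.
  Combining: K⁻¹·Sv⁻¹·J⁻¹·Gy·kg·C = K⁻¹ · (m⁻²·s²) · (kg⁻¹·m⁻²·s²) · (m²·s⁻²) · kg · (s·A) = m⁻²·s³·A·K⁻¹.
Left is m⁻²·s²·K⁻¹; right is m⁻²·s³·A·K⁻¹ — different.

No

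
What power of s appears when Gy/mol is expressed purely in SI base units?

-2

Gy = J/kg (absorbed dose = energy per mass),
    = m²·s⁻².
Combining: Gy·mol⁻¹ = (m²·s⁻²) · mol⁻¹ = m²·s⁻²·mol⁻¹.
The exponent of s is -2.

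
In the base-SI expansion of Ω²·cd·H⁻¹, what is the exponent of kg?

Ω = V/A (resistance = voltage per current),
    = kg·m²·s⁻³·A⁻².
So Ω² = kg²·m⁴·s⁻⁶·A⁻⁴.
H = Wb/A (inductance = flux per current),
    = kg·m²·s⁻²·A⁻².
So H⁻¹ = kg⁻¹·m⁻²·s²·A².
Combining: Ω²·cd·H⁻¹ = (kg²·m⁴·s⁻⁶·A⁻⁴) · cd · (kg⁻¹·m⁻²·s²·A²) = kg·m²·s⁻⁴·A⁻²·cd.
The exponent of kg is 1.

1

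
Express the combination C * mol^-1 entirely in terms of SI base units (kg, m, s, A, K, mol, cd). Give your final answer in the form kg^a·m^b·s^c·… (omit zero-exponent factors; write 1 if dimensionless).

s·A·mol⁻¹

C = A·s = s·A (charge = current × time).
Combining: C·mol⁻¹ = (s·A) · mol⁻¹ = s·A·mol⁻¹.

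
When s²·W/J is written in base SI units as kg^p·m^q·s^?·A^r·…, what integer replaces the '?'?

J = kg·m²·s⁻².
So J⁻¹ = kg⁻¹·m⁻²·s².
W = kg·m²·s⁻³.
Combining: J⁻¹·s²·W = (kg⁻¹·m⁻²·s²) · s² · (kg·m²·s⁻³) = s.
The exponent of s is 1.

1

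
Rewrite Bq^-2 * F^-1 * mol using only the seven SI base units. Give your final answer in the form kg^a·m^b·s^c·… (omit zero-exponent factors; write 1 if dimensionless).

Bq = 1/s = s⁻¹ (activity is decays per second).
So Bq⁻² = s².
F = C/V (capacitance = charge per voltage),
    = A·s/(kg·m²·s⁻³·A⁻¹) (substituting C and V),
    = kg⁻¹·m⁻²·s⁴·A².
So F⁻¹ = kg·m²·s⁻⁴·A⁻².
Combining: Bq⁻²·F⁻¹·mol = s² · (kg·m²·s⁻⁴·A⁻²) · mol = kg·m²·s⁻²·A⁻²·mol.

kg·m²·s⁻²·A⁻²·mol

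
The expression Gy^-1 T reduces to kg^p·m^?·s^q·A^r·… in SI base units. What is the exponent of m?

Gy = m²·s⁻².
So Gy⁻¹ = m⁻²·s².
T = kg·s⁻²·A⁻¹.
Combining: Gy⁻¹·T = (m⁻²·s²) · (kg·s⁻²·A⁻¹) = kg·m⁻²·A⁻¹.
The exponent of m is -2.

-2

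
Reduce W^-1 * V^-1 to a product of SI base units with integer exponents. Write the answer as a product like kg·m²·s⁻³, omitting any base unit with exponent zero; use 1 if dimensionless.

kg⁻²·m⁻⁴·s⁶·A

W = kg·m²·s⁻³.
So W⁻¹ = kg⁻¹·m⁻²·s³.
V = kg·m²·s⁻³·A⁻¹.
So V⁻¹ = kg⁻¹·m⁻²·s³·A.
Combining: W⁻¹·V⁻¹ = (kg⁻¹·m⁻²·s³) · (kg⁻¹·m⁻²·s³·A) = kg⁻²·m⁻⁴·s⁶·A.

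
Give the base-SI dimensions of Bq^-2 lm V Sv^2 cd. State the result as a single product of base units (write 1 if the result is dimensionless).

kg·m⁶·s⁻⁵·A⁻¹·cd²

Bq = 1/s = s⁻¹ (activity is decays per second).
So Bq⁻² = s².
lm = cd·sr = cd (luminous flux; sr is dimensionless).
V = W/A (potential = power per current),
    = kg·m²·s⁻³·A⁻¹.
Sv = J/kg (equivalent dose = energy per mass),
    = m²·s⁻².
So Sv² = m⁴·s⁻⁴.
Combining: Bq⁻²·lm·V·Sv²·cd = s² · cd · (kg·m²·s⁻³·A⁻¹) · (m⁴·s⁻⁴) · cd = kg·m⁶·s⁻⁵·A⁻¹·cd².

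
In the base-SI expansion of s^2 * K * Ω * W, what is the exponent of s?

Ω = kg·m²·s⁻³·A⁻².
W = kg·m²·s⁻³.
Combining: s²·K·Ω·W = s² · K · (kg·m²·s⁻³·A⁻²) · (kg·m²·s⁻³) = kg²·m⁴·s⁻⁴·A⁻²·K.
The exponent of s is -4.

-4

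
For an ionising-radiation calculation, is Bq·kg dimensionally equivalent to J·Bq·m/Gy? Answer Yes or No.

Left side:
  Bq = 1/s = s⁻¹ (activity is decays per second).
  Combining: Bq·kg = s⁻¹ · kg = kg·s⁻¹.
Right side:
  J = kg·m²·s⁻².
  Bq = s⁻¹.
  Gy = m²·s⁻².
  So Gy⁻¹ = m⁻²·s².
  Combining: J·Bq·m·Gy⁻¹ = (kg·m²·s⁻²) · s⁻¹ · m · (m⁻²·s²) = kg·m·s⁻¹.
Left is kg·s⁻¹; right is kg·m·s⁻¹ — different.

No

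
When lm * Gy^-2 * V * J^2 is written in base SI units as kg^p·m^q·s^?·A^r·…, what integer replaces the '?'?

-3

lm = cd·sr = cd (luminous flux; sr is dimensionless).
Gy = J/kg (absorbed dose = energy per mass),
    = m²·s⁻².
So Gy⁻² = m⁻⁴·s⁴.
V = W/A (potential = power per current),
    = kg·m²·s⁻³·A⁻¹.
J = N·m (work = force × distance),
    = kg·m²·s⁻².
So J² = kg²·m⁴·s⁻⁴.
Combining: lm·Gy⁻²·V·J² = cd · (m⁻⁴·s⁴) · (kg·m²·s⁻³·A⁻¹) · (kg²·m⁴·s⁻⁴) = kg³·m²·s⁻³·A⁻¹·cd.
The exponent of s is -3.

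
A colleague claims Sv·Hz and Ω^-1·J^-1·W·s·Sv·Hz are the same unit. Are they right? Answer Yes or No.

Left side:
  Sv = J/kg (equivalent dose = energy per mass),
      = m²·s⁻².
  Hz = 1/s = s⁻¹ (frequency is cycles per second).
  Combining: Sv·Hz = (m²·s⁻²) · s⁻¹ = m²·s⁻³.
Right side:
  Ω = kg·m²·s⁻³·A⁻².
  So Ω⁻¹ = kg⁻¹·m⁻²·s³·A².
  J = kg·m²·s⁻².
  So J⁻¹ = kg⁻¹·m⁻²·s².
  W = kg·m²·s⁻³.
  Sv = m²·s⁻².
  Hz = s⁻¹.
  Combining: Ω⁻¹·J⁻¹·W·s·Sv·Hz = (kg⁻¹·m⁻²·s³·A²) · (kg⁻¹·m⁻²·s²) · (kg·m²·s⁻³) · s · (m²·s⁻²) · s⁻¹ = kg⁻¹·A².
Left is m²·s⁻³; right is kg⁻¹·A² — different.

No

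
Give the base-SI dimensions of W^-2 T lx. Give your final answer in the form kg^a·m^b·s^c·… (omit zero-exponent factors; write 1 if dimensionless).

kg⁻¹·m⁻⁶·s⁴·A⁻¹·cd

W = J/s (power = energy per time),
    = kg·m²·s⁻³.
So W⁻² = kg⁻²·m⁻⁴·s⁶.
T = Wb/m² (flux density = flux per area),
    = kg·s⁻²·A⁻¹.
lx = lm/m² (illuminance = luminous flux per area),
    = m⁻²·cd.
Combining: W⁻²·T·lx = (kg⁻²·m⁻⁴·s⁶) · (kg·s⁻²·A⁻¹) · (m⁻²·cd) = kg⁻¹·m⁻⁶·s⁴·A⁻¹·cd.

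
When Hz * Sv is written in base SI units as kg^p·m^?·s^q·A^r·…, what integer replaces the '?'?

Hz = 1/s = s⁻¹ (frequency is cycles per second).
Sv = J/kg (equivalent dose = energy per mass),
    = m²·s⁻².
Combining: Hz·Sv = s⁻¹ · (m²·s⁻²) = m²·s⁻³.
The exponent of m is 2.

2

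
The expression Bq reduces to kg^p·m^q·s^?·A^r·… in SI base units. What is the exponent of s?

Bq = s⁻¹.
The exponent of s is -1.

-1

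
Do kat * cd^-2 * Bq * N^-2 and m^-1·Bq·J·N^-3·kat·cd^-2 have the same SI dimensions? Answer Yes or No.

Yes

Left side:
  kat = mol/s = s⁻¹·mol (catalytic activity).
  Bq = 1/s = s⁻¹ (activity is decays per second).
  N = kg·m/s² = kg·m·s⁻² (force = mass × acceleration).
  So N⁻² = kg⁻²·m⁻²·s⁴.
  Combining: kat·cd⁻²·Bq·N⁻² = (s⁻¹·mol) · cd⁻² · s⁻¹ · (kg⁻²·m⁻²·s⁴) = kg⁻²·m⁻²·s²·mol·cd⁻².
Right side:
  Bq = s⁻¹.
  J = kg·m²·s⁻².
  N = kg·m·s⁻².
  So N⁻³ = kg⁻³·m⁻³·s⁶.
  kat = s⁻¹·mol.
  Combining: m⁻¹·Bq·J·N⁻³·kat·cd⁻² = m⁻¹ · s⁻¹ · (kg·m²·s⁻²) · (kg⁻³·m⁻³·s⁶) · (s⁻¹·mol) · cd⁻² = kg⁻²·m⁻²·s²·mol·cd⁻².
Both reduce to kg⁻²·m⁻²·s²·mol·cd⁻².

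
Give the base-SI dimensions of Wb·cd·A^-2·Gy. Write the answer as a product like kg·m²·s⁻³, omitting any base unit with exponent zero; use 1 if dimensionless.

kg·m⁴·s⁻⁴·A⁻³·cd

Wb = V·s (flux: a volt is a weber per second),
    = kg·m²·s⁻²·A⁻¹.
Gy = J/kg (absorbed dose = energy per mass),
    = m²·s⁻².
Combining: Wb·cd·A⁻²·Gy = (kg·m²·s⁻²·A⁻¹) · cd · A⁻² · (m²·s⁻²) = kg·m⁴·s⁻⁴·A⁻³·cd.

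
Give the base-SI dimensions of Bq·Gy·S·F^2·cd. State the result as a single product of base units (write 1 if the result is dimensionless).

Bq = 1/s = s⁻¹ (activity is decays per second).
Gy = J/kg (absorbed dose = energy per mass),
    = m²·s⁻².
S = 1/Ω (conductance is reciprocal resistance),
    = kg⁻¹·m⁻²·s³·A².
F = C/V (capacitance = charge per voltage),
    = A·s/(kg·m²·s⁻³·A⁻¹) (substituting C and V),
    = kg⁻¹·m⁻²·s⁴·A².
So F² = kg⁻²·m⁻⁴·s⁸·A⁴.
Combining: Bq·Gy·S·F²·cd = s⁻¹ · (m²·s⁻²) · (kg⁻¹·m⁻²·s³·A²) · (kg⁻²·m⁻⁴·s⁸·A⁴) · cd = kg⁻³·m⁻⁴·s⁸·A⁶·cd.

kg⁻³·m⁻⁴·s⁸·A⁶·cd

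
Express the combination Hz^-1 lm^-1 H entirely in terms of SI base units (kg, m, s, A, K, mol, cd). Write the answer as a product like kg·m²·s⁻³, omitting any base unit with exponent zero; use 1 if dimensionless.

kg·m²·s⁻¹·A⁻²·cd⁻¹

Hz = 1/s = s⁻¹ (frequency is cycles per second).
So Hz⁻¹ = s.
lm = cd·sr = cd (luminous flux; sr is dimensionless).
So lm⁻¹ = cd⁻¹.
H = Wb/A (inductance = flux per current),
    = kg·m²·s⁻²·A⁻².
Combining: Hz⁻¹·lm⁻¹·H = s · cd⁻¹ · (kg·m²·s⁻²·A⁻²) = kg·m²·s⁻¹·A⁻²·cd⁻¹.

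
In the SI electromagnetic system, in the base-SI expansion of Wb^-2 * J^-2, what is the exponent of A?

Wb = V·s (flux: a volt is a weber per second),
    = kg·m²·s⁻²·A⁻¹.
So Wb⁻² = kg⁻²·m⁻⁴·s⁴·A².
J = N·m (work = force × distance),
    = kg·m²·s⁻².
So J⁻² = kg⁻²·m⁻⁴·s⁴.
Combining: Wb⁻²·J⁻² = (kg⁻²·m⁻⁴·s⁴·A²) · (kg⁻²·m⁻⁴·s⁴) = kg⁻⁴·m⁻⁸·s⁸·A².
The exponent of A is 2.

2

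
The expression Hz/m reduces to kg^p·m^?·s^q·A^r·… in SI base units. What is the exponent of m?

Hz = s⁻¹.
Combining: m⁻¹·Hz = m⁻¹ · s⁻¹ = m⁻¹·s⁻¹.
The exponent of m is -1.

-1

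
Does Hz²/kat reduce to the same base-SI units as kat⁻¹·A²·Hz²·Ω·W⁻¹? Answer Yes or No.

Left side:
  kat = s⁻¹·mol.
  So kat⁻¹ = s·mol⁻¹.
  Hz = s⁻¹.
  So Hz² = s⁻².
  Combining: kat⁻¹·Hz² = (s·mol⁻¹) · s⁻² = s⁻¹·mol⁻¹.
Right side:
  kat = s⁻¹·mol.
  So kat⁻¹ = s·mol⁻¹.
  Hz = s⁻¹.
  So Hz² = s⁻².
  Ω = kg·m²·s⁻³·A⁻².
  W = kg·m²·s⁻³.
  So W⁻¹ = kg⁻¹·m⁻²·s³.
  Combining: kat⁻¹·A²·Hz²·Ω·W⁻¹ = (s·mol⁻¹) · A² · s⁻² · (kg·m²·s⁻³·A⁻²) · (kg⁻¹·m⁻²·s³) = s⁻¹·mol⁻¹.
Both reduce to s⁻¹·mol⁻¹.

Yes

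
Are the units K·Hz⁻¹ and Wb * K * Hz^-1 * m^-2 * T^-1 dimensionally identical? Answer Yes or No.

Left side:
  Hz = 1/s = s⁻¹ (frequency is cycles per second).
  So Hz⁻¹ = s.
  Combining: K·Hz⁻¹ = K · s = s·K.
Right side:
  Wb = kg·m²·s⁻²·A⁻¹.
  Hz = s⁻¹.
  So Hz⁻¹ = s.
  T = kg·s⁻²·A⁻¹.
  So T⁻¹ = kg⁻¹·s²·A.
  Combining: Wb·K·Hz⁻¹·m⁻²·T⁻¹ = (kg·m²·s⁻²·A⁻¹) · K · s · m⁻² · (kg⁻¹·s²·A) = s·K.
Both reduce to s·K.

Yes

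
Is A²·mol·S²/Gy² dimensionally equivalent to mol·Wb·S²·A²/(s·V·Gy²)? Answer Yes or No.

Yes

Left side:
  Gy = m²·s⁻².
  So Gy⁻² = m⁻⁴·s⁴.
  S = kg⁻¹·m⁻²·s³·A².
  So S² = kg⁻²·m⁻⁴·s⁶·A⁴.
  Combining: Gy⁻²·A²·mol·S² = (m⁻⁴·s⁴) · A² · mol · (kg⁻²·m⁻⁴·s⁶·A⁴) = kg⁻²·m⁻⁸·s¹⁰·A⁶·mol.
Right side:
  Wb = V·s (flux: a volt is a weber per second),
      = kg·m²·s⁻²·A⁻¹.
  V = W/A (potential = power per current),
      = kg·m²·s⁻³·A⁻¹.
  So V⁻¹ = kg⁻¹·m⁻²·s³·A.
  S = 1/Ω (conductance is reciprocal resistance),
      = kg⁻¹·m⁻²·s³·A².
  So S² = kg⁻²·m⁻⁴·s⁶·A⁴.
  Gy = J/kg (absorbed dose = energy per mass),
      = m²·s⁻².
  So Gy⁻² = m⁻⁴·s⁴.
  Combining: mol·Wb·s⁻¹·V⁻¹·S²·Gy⁻²·A² = mol · (kg·m²·s⁻²·A⁻¹) · s⁻¹ · (kg⁻¹·m⁻²·s³·A) · (kg⁻²·m⁻⁴·s⁶·A⁴) · (m⁻⁴·s⁴) · A² = kg⁻²·m⁻⁸·s¹⁰·A⁶·mol.
Both reduce to kg⁻²·m⁻⁸·s¹⁰·A⁶·mol.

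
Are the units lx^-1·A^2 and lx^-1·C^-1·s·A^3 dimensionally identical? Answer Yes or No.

Yes

Left side:
  lx = lm/m² (illuminance = luminous flux per area),
      = m⁻²·cd.
  So lx⁻¹ = m²·cd⁻¹.
  Combining: lx⁻¹·A² = (m²·cd⁻¹) · A² = m²·A²·cd⁻¹.
Right side:
  lx = m⁻²·cd.
  So lx⁻¹ = m²·cd⁻¹.
  C = s·A.
  So C⁻¹ = s⁻¹·A⁻¹.
  Combining: lx⁻¹·C⁻¹·s·A³ = (m²·cd⁻¹) · (s⁻¹·A⁻¹) · s · A³ = m²·A²·cd⁻¹.
Both reduce to m²·A²·cd⁻¹.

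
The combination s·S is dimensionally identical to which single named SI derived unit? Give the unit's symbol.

F

S = 1/Ω (conductance is reciprocal resistance),
    = kg⁻¹·m⁻²·s³·A².
Combining: s·S = s · (kg⁻¹·m⁻²·s³·A²) = kg⁻¹·m⁻²·s⁴·A².
kg⁻¹·m⁻²·s⁴·A² is the base-SI form of the farad.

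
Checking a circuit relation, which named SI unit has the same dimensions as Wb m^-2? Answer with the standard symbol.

Wb = kg·m²·s⁻²·A⁻¹.
Combining: Wb·m⁻² = (kg·m²·s⁻²·A⁻¹) · m⁻² = kg·s⁻²·A⁻¹.
kg·s⁻²·A⁻¹ is the base-SI form of the tesla.

T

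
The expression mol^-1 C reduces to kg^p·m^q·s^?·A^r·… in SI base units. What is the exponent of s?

C = A·s = s·A (charge = current × time).
Combining: mol⁻¹·C = mol⁻¹ · (s·A) = s·A·mol⁻¹.
The exponent of s is 1.

1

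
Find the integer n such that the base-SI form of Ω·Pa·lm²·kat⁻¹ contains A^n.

-2

Ω = kg·m²·s⁻³·A⁻².
Pa = kg·m⁻¹·s⁻².
lm = cd.
So lm² = cd².
kat = s⁻¹·mol.
So kat⁻¹ = s·mol⁻¹.
Combining: Ω·Pa·lm²·kat⁻¹ = (kg·m²·s⁻³·A⁻²) · (kg·m⁻¹·s⁻²) · cd² · (s·mol⁻¹) = kg²·m·s⁻⁴·A⁻²·mol⁻¹·cd².
The exponent of A is -2.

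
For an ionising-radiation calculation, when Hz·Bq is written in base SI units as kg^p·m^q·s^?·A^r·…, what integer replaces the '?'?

-2

Hz = s⁻¹.
Bq = s⁻¹.
Combining: Hz·Bq = s⁻¹ · s⁻¹ = s⁻².
The exponent of s is -2.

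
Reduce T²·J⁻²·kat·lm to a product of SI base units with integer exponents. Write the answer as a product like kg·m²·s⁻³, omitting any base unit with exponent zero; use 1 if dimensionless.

T = Wb/m² (flux density = flux per area),
    = kg·s⁻²·A⁻¹.
So T² = kg²·s⁻⁴·A⁻².
J = N·m (work = force × distance),
    = kg·m²·s⁻².
So J⁻² = kg⁻²·m⁻⁴·s⁴.
kat = mol/s = s⁻¹·mol (catalytic activity).
lm = cd·sr = cd (luminous flux; sr is dimensionless).
Combining: T²·J⁻²·kat·lm = (kg²·s⁻⁴·A⁻²) · (kg⁻²·m⁻⁴·s⁴) · (s⁻¹·mol) · cd = m⁻⁴·s⁻¹·A⁻²·mol·cd.

m⁻⁴·s⁻¹·A⁻²·mol·cd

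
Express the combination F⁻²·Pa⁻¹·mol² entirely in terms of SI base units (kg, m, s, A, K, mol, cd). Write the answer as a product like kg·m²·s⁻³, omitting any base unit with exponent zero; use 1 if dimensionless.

F = kg⁻¹·m⁻²·s⁴·A².
So F⁻² = kg²·m⁴·s⁻⁸·A⁻⁴.
Pa = kg·m⁻¹·s⁻².
So Pa⁻¹ = kg⁻¹·m·s².
Combining: F⁻²·Pa⁻¹·mol² = (kg²·m⁴·s⁻⁸·A⁻⁴) · (kg⁻¹·m·s²) · mol² = kg·m⁵·s⁻⁶·A⁻⁴·mol².

kg·m⁵·s⁻⁶·A⁻⁴·mol²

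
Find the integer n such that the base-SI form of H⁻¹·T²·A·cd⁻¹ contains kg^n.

1

H = Wb/A (inductance = flux per current),
    = kg·m²·s⁻²·A⁻².
So H⁻¹ = kg⁻¹·m⁻²·s²·A².
T = Wb/m² (flux density = flux per area),
    = kg·s⁻²·A⁻¹.
So T² = kg²·s⁻⁴·A⁻².
Combining: H⁻¹·T²·A·cd⁻¹ = (kg⁻¹·m⁻²·s²·A²) · (kg²·s⁻⁴·A⁻²) · A · cd⁻¹ = kg·m⁻²·s⁻²·A·cd⁻¹.
The exponent of kg is 1.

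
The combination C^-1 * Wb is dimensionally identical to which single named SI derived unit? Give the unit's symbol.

C = s·A.
So C⁻¹ = s⁻¹·A⁻¹.
Wb = kg·m²·s⁻²·A⁻¹.
Combining: C⁻¹·Wb = (s⁻¹·A⁻¹) · (kg·m²·s⁻²·A⁻¹) = kg·m²·s⁻³·A⁻².
kg·m²·s⁻³·A⁻² is the base-SI form of the ohm.

Ω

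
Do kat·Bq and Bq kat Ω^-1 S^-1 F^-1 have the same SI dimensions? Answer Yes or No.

No

Left side:
  kat = mol/s = s⁻¹·mol (catalytic activity).
  Bq = 1/s = s⁻¹ (activity is decays per second).
  Combining: kat·Bq = (s⁻¹·mol) · s⁻¹ = s⁻²·mol.
Right side:
  Bq = s⁻¹.
  kat = s⁻¹·mol.
  Ω = kg·m²·s⁻³·A⁻².
  So Ω⁻¹ = kg⁻¹·m⁻²·s³·A².
  S = kg⁻¹·m⁻²·s³·A².
  So S⁻¹ = kg·m²·s⁻³·A⁻².
  F = kg⁻¹·m⁻²·s⁴·A².
  So F⁻¹ = kg·m²·s⁻⁴·A⁻².
  Combining: Bq·kat·Ω⁻¹·S⁻¹·F⁻¹ = s⁻¹ · (s⁻¹·mol) · (kg⁻¹·m⁻²·s³·A²) · (kg·m²·s⁻³·A⁻²) · (kg·m²·s⁻⁴·A⁻²) = kg·m²·s⁻⁶·A⁻²·mol.
Left is s⁻²·mol; right is kg·m²·s⁻⁶·A⁻²·mol — different.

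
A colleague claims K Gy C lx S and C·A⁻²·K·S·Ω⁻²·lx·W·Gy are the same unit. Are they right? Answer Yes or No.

No

Left side:
  Gy = J/kg (absorbed dose = energy per mass),
      = m²·s⁻².
  C = A·s = s·A (charge = current × time).
  lx = lm/m² (illuminance = luminous flux per area),
      = m⁻²·cd.
  S = 1/Ω (conductance is reciprocal resistance),
      = kg⁻¹·m⁻²·s³·A².
  Combining: K·Gy·C·lx·S = K · (m²·s⁻²) · (s·A) · (m⁻²·cd) · (kg⁻¹·m⁻²·s³·A²) = kg⁻¹·m⁻²·s²·A³·K·cd.
Right side:
  C = s·A.
  S = kg⁻¹·m⁻²·s³·A².
  Ω = kg·m²·s⁻³·A⁻².
  So Ω⁻² = kg⁻²·m⁻⁴·s⁶·A⁴.
  lx = m⁻²·cd.
  W = kg·m²·s⁻³.
  Gy = m²·s⁻².
  Combining: C·A⁻²·K·S·Ω⁻²·lx·W·Gy = (s·A) · A⁻² · K · (kg⁻¹·m⁻²·s³·A²) · (kg⁻²·m⁻⁴·s⁶·A⁴) · (m⁻²·cd) · (kg·m²·s⁻³) · (m²·s⁻²) = kg⁻²·m⁻⁴·s⁵·A⁵·K·cd.
Left is kg⁻¹·m⁻²·s²·A³·K·cd; right is kg⁻²·m⁻⁴·s⁵·A⁵·K·cd — different.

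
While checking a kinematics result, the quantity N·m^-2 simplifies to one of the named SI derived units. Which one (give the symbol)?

N = kg·m/s² = kg·m·s⁻² (force = mass × acceleration).
Combining: N·m⁻² = (kg·m·s⁻²) · m⁻² = kg·m⁻¹·s⁻².
kg·m⁻¹·s⁻² is the base-SI form of the pascal.

Pa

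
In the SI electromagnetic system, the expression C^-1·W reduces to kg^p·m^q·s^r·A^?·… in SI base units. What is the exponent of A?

C = A·s = s·A (charge = current × time).
So C⁻¹ = s⁻¹·A⁻¹.
W = J/s (power = energy per time),
    = kg·m²·s⁻³.
Combining: C⁻¹·W = (s⁻¹·A⁻¹) · (kg·m²·s⁻³) = kg·m²·s⁻⁴·A⁻¹.
The exponent of A is -1.

-1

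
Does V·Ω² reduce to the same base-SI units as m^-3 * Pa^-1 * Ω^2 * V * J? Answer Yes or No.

Yes

Left side:
  V = kg·m²·s⁻³·A⁻¹.
  Ω = kg·m²·s⁻³·A⁻².
  So Ω² = kg²·m⁴·s⁻⁶·A⁻⁴.
  Combining: V·Ω² = (kg·m²·s⁻³·A⁻¹) · (kg²·m⁴·s⁻⁶·A⁻⁴) = kg³·m⁶·s⁻⁹·A⁻⁵.
Right side:
  Pa = N/m² (pressure = force per area),
      = kg·m⁻¹·s⁻².
  So Pa⁻¹ = kg⁻¹·m·s².
  Ω = V/A (resistance = voltage per current),
      = kg·m²·s⁻³·A⁻².
  So Ω² = kg²·m⁴·s⁻⁶·A⁻⁴.
  V = W/A (potential = power per current),
      = kg·m²·s⁻³·A⁻¹.
  J = N·m (work = force × distance),
      = kg·m²·s⁻².
  Combining: m⁻³·Pa⁻¹·Ω²·V·J = m⁻³ · (kg⁻¹·m·s²) · (kg²·m⁴·s⁻⁶·A⁻⁴) · (kg·m²·s⁻³·A⁻¹) · (kg·m²·s⁻²) = kg³·m⁶·s⁻⁹·A⁻⁵.
Both reduce to kg³·m⁶·s⁻⁹·A⁻⁵.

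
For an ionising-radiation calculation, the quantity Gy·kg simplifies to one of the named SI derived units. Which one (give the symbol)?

J

Gy = m²·s⁻².
Combining: Gy·kg = (m²·s⁻²) · kg = kg·m²·s⁻².
kg·m²·s⁻² is the base-SI form of the joule.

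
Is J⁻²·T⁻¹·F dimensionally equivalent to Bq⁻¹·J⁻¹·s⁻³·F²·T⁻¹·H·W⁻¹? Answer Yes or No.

No

Left side:
  J = N·m (work = force × distance),
      = kg·m²·s⁻².
  So J⁻² = kg⁻²·m⁻⁴·s⁴.
  T = Wb/m² (flux density = flux per area),
      = kg·s⁻²·A⁻¹.
  So T⁻¹ = kg⁻¹·s²·A.
  F = C/V (capacitance = charge per voltage),
      = A·s/(kg·m²·s⁻³·A⁻¹) (substituting C and V),
      = kg⁻¹·m⁻²·s⁴·A².
  Combining: J⁻²·T⁻¹·F = (kg⁻²·m⁻⁴·s⁴) · (kg⁻¹·s²·A) · (kg⁻¹·m⁻²·s⁴·A²) = kg⁻⁴·m⁻⁶·s¹⁰·A³.
Right side:
  Bq = s⁻¹.
  So Bq⁻¹ = s.
  J = kg·m²·s⁻².
  So J⁻¹ = kg⁻¹·m⁻²·s².
  F = kg⁻¹·m⁻²·s⁴·A².
  So F² = kg⁻²·m⁻⁴·s⁸·A⁴.
  T = kg·s⁻²·A⁻¹.
  So T⁻¹ = kg⁻¹·s²·A.
  H = kg·m²·s⁻²·A⁻².
  W = kg·m²·s⁻³.
  So W⁻¹ = kg⁻¹·m⁻²·s³.
  Combining: Bq⁻¹·J⁻¹·s⁻³·F²·T⁻¹·H·W⁻¹ = s · (kg⁻¹·m⁻²·s²) · s⁻³ · (kg⁻²·m⁻⁴·s⁸·A⁴) · (kg⁻¹·s²·A) · (kg·m²·s⁻²·A⁻²) · (kg⁻¹·m⁻²·s³) = kg⁻⁴·m⁻⁶·s¹¹·A³.
Left is kg⁻⁴·m⁻⁶·s¹⁰·A³; right is kg⁻⁴·m⁻⁶·s¹¹·A³ — different.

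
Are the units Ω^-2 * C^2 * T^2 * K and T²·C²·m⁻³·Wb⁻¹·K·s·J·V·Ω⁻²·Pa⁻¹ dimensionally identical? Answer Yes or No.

Yes

Left side:
  Ω = kg·m²·s⁻³·A⁻².
  So Ω⁻² = kg⁻²·m⁻⁴·s⁶·A⁴.
  C = s·A.
  So C² = s²·A².
  T = kg·s⁻²·A⁻¹.
  So T² = kg²·s⁻⁴·A⁻².
  Combining: Ω⁻²·C²·T²·K = (kg⁻²·m⁻⁴·s⁶·A⁴) · (s²·A²) · (kg²·s⁻⁴·A⁻²) · K = m⁻⁴·s⁴·A⁴·K.
Right side:
  T = kg·s⁻²·A⁻¹.
  So T² = kg²·s⁻⁴·A⁻².
  C = s·A.
  So C² = s²·A².
  Wb = kg·m²·s⁻²·A⁻¹.
  So Wb⁻¹ = kg⁻¹·m⁻²·s²·A.
  J = kg·m²·s⁻².
  V = kg·m²·s⁻³·A⁻¹.
  Ω = kg·m²·s⁻³·A⁻².
  So Ω⁻² = kg⁻²·m⁻⁴·s⁶·A⁴.
  Pa = kg·m⁻¹·s⁻².
  So Pa⁻¹ = kg⁻¹·m·s².
  Combining: T²·C²·m⁻³·Wb⁻¹·K·s·J·V·Ω⁻²·Pa⁻¹ = (kg²·s⁻⁴·A⁻²) · (s²·A²) · m⁻³ · (kg⁻¹·m⁻²·s²·A) · K · s · (kg·m²·s⁻²) · (kg·m²·s⁻³·A⁻¹) · (kg⁻²·m⁻⁴·s⁶·A⁴) · (kg⁻¹·m·s²) = m⁻⁴·s⁴·A⁴·K.
Both reduce to m⁻⁴·s⁴·A⁴·K.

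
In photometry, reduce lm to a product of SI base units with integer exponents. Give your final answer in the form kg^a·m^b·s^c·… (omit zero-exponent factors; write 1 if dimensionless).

lm = cd·sr = cd (luminous flux; sr is dimensionless).

cd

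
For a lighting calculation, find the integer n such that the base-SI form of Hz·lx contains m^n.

-2

Hz = s⁻¹.
lx = m⁻²·cd.
Combining: Hz·lx = s⁻¹ · (m⁻²·cd) = m⁻²·s⁻¹·cd.
The exponent of m is -2.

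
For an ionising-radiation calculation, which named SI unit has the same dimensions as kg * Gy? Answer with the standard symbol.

J

Gy = m²·s⁻².
Combining: kg·Gy = kg · (m²·s⁻²) = kg·m²·s⁻².
kg·m²·s⁻² is the base-SI form of the joule.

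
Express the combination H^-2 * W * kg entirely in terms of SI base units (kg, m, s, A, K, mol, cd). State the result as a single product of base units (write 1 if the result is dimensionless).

m⁻²·s·A⁴

H = Wb/A (inductance = flux per current),
    = kg·m²·s⁻²·A⁻².
So H⁻² = kg⁻²·m⁻⁴·s⁴·A⁴.
W = J/s (power = energy per time),
    = kg·m²·s⁻³.
Combining: H⁻²·W·kg = (kg⁻²·m⁻⁴·s⁴·A⁴) · (kg·m²·s⁻³) · kg = m⁻²·s·A⁴.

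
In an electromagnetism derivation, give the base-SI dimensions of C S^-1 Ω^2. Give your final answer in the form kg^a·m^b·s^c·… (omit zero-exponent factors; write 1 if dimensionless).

C = s·A.
S = kg⁻¹·m⁻²·s³·A².
So S⁻¹ = kg·m²·s⁻³·A⁻².
Ω = kg·m²·s⁻³·A⁻².
So Ω² = kg²·m⁴·s⁻⁶·A⁻⁴.
Combining: C·S⁻¹·Ω² = (s·A) · (kg·m²·s⁻³·A⁻²) · (kg²·m⁴·s⁻⁶·A⁻⁴) = kg³·m⁶·s⁻⁸·A⁻⁵.

kg³·m⁶·s⁻⁸·A⁻⁵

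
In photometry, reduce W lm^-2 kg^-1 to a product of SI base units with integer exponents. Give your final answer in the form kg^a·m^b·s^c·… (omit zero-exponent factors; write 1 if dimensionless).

m²·s⁻³·cd⁻²

W = J/s (power = energy per time),
    = kg·m²·s⁻³.
lm = cd·sr = cd (luminous flux; sr is dimensionless).
So lm⁻² = cd⁻².
Combining: W·lm⁻²·kg⁻¹ = (kg·m²·s⁻³) · cd⁻² · kg⁻¹ = m²·s⁻³·cd⁻².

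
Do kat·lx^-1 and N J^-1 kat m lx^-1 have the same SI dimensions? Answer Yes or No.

Yes

Left side:
  kat = mol/s = s⁻¹·mol (catalytic activity).
  lx = lm/m² (illuminance = luminous flux per area),
      = m⁻²·cd.
  So lx⁻¹ = m²·cd⁻¹.
  Combining: kat·lx⁻¹ = (s⁻¹·mol) · (m²·cd⁻¹) = m²·s⁻¹·mol·cd⁻¹.
Right side:
  N = kg·m/s² = kg·m·s⁻² (force = mass × acceleration).
  J = N·m (work = force × distance),
      = kg·m²·s⁻².
  So J⁻¹ = kg⁻¹·m⁻²·s².
  kat = mol/s = s⁻¹·mol (catalytic activity).
  lx = lm/m² (illuminance = luminous flux per area),
      = m⁻²·cd.
  So lx⁻¹ = m²·cd⁻¹.
  Combining: N·J⁻¹·kat·m·lx⁻¹ = (kg·m·s⁻²) · (kg⁻¹·m⁻²·s²) · (s⁻¹·mol) · m · (m²·cd⁻¹) = m²·s⁻¹·mol·cd⁻¹.
Both reduce to m²·s⁻¹·mol·cd⁻¹.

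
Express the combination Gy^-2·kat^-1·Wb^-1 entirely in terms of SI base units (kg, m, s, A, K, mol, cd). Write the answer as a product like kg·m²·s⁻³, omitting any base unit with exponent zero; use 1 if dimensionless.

kg⁻¹·m⁻⁶·s⁷·A·mol⁻¹

Gy = J/kg (absorbed dose = energy per mass),
    = m²·s⁻².
So Gy⁻² = m⁻⁴·s⁴.
kat = mol/s = s⁻¹·mol (catalytic activity).
So kat⁻¹ = s·mol⁻¹.
Wb = V·s (flux: a volt is a weber per second),
    = kg·m²·s⁻²·A⁻¹.
So Wb⁻¹ = kg⁻¹·m⁻²·s²·A.
Combining: Gy⁻²·kat⁻¹·Wb⁻¹ = (m⁻⁴·s⁴) · (s·mol⁻¹) · (kg⁻¹·m⁻²·s²·A) = kg⁻¹·m⁻⁶·s⁷·A·mol⁻¹.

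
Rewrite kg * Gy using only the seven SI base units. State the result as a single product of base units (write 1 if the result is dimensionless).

kg·m²·s⁻²

Gy = J/kg (absorbed dose = energy per mass),
    = m²·s⁻².
Combining: kg·Gy = kg · (m²·s⁻²) = kg·m²·s⁻².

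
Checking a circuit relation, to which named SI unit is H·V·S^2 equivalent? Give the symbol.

C

H = kg·m²·s⁻²·A⁻².
V = kg·m²·s⁻³·A⁻¹.
S = kg⁻¹·m⁻²·s³·A².
So S² = kg⁻²·m⁻⁴·s⁶·A⁴.
Combining: H·V·S² = (kg·m²·s⁻²·A⁻²) · (kg·m²·s⁻³·A⁻¹) · (kg⁻²·m⁻⁴·s⁶·A⁴) = s·A.
s·A is the base-SI form of the coulomb.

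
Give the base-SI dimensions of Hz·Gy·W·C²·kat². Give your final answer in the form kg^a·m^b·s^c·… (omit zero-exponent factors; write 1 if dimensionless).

kg·m⁴·s⁻⁶·A²·mol²

Hz = s⁻¹.
Gy = m²·s⁻².
W = kg·m²·s⁻³.
C = s·A.
So C² = s²·A².
kat = s⁻¹·mol.
So kat² = s⁻²·mol².
Combining: Hz·Gy·W·C²·kat² = s⁻¹ · (m²·s⁻²) · (kg·m²·s⁻³) · (s²·A²) · (s⁻²·mol²) = kg·m⁴·s⁻⁶·A²·mol².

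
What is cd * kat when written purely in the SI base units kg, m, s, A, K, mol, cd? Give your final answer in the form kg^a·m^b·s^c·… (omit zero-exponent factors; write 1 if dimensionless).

kat = s⁻¹·mol.
Combining: cd·kat = cd · (s⁻¹·mol) = s⁻¹·mol·cd.

s⁻¹·mol·cd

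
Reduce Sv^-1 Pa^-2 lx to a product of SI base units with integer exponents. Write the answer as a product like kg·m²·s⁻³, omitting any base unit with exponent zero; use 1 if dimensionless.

kg⁻²·m⁻²·s⁶·cd

Sv = J/kg (equivalent dose = energy per mass),
    = m²·s⁻².
So Sv⁻¹ = m⁻²·s².
Pa = N/m² (pressure = force per area),
    = kg·m⁻¹·s⁻².
So Pa⁻² = kg⁻²·m²·s⁴.
lx = lm/m² (illuminance = luminous flux per area),
    = m⁻²·cd.
Combining: Sv⁻¹·Pa⁻²·lx = (m⁻²·s²) · (kg⁻²·m²·s⁴) · (m⁻²·cd) = kg⁻²·m⁻²·s⁶·cd.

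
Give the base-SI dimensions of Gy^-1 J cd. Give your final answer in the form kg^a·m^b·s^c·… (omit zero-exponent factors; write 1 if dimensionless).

kg·cd

Gy = m²·s⁻².
So Gy⁻¹ = m⁻²·s².
J = kg·m²·s⁻².
Combining: Gy⁻¹·J·cd = (m⁻²·s²) · (kg·m²·s⁻²) · cd = kg·cd.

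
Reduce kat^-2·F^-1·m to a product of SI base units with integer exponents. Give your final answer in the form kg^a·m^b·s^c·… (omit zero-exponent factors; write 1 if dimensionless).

kg·m³·s⁻²·A⁻²·mol⁻²

kat = mol/s = s⁻¹·mol (catalytic activity).
So kat⁻² = s²·mol⁻².
F = C/V (capacitance = charge per voltage),
    = A·s/(kg·m²·s⁻³·A⁻¹) (substituting C and V),
    = kg⁻¹·m⁻²·s⁴·A².
So F⁻¹ = kg·m²·s⁻⁴·A⁻².
Combining: kat⁻²·F⁻¹·m = (s²·mol⁻²) · (kg·m²·s⁻⁴·A⁻²) · m = kg·m³·s⁻²·A⁻²·mol⁻².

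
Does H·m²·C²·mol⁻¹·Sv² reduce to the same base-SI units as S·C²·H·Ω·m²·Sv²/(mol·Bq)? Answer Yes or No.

Left side:
  H = kg·m²·s⁻²·A⁻².
  C = s·A.
  So C² = s²·A².
  Sv = m²·s⁻².
  So Sv² = m⁴·s⁻⁴.
  Combining: H·m²·C²·mol⁻¹·Sv² = (kg·m²·s⁻²·A⁻²) · m² · (s²·A²) · mol⁻¹ · (m⁴·s⁻⁴) = kg·m⁸·s⁻⁴·mol⁻¹.
Right side:
  S = 1/Ω (conductance is reciprocal resistance),
      = kg⁻¹·m⁻²·s³·A².
  C = A·s = s·A (charge = current × time).
  So C² = s²·A².
  H = Wb/A (inductance = flux per current),
      = kg·m²·s⁻²·A⁻².
  Ω = V/A (resistance = voltage per current),
      = kg·m²·s⁻³·A⁻².
  Bq = 1/s = s⁻¹ (activity is decays per second).
  So Bq⁻¹ = s.
  Sv = J/kg (equivalent dose = energy per mass),
      = m²·s⁻².
  So Sv² = m⁴·s⁻⁴.
  Combining: S·C²·H·Ω·m²·mol⁻¹·Bq⁻¹·Sv² = (kg⁻¹·m⁻²·s³·A²) · (s²·A²) · (kg·m²·s⁻²·A⁻²) · (kg·m²·s⁻³·A⁻²) · m² · mol⁻¹ · s · (m⁴·s⁻⁴) = kg·m⁸·s⁻³·mol⁻¹.
Left is kg·m⁸·s⁻⁴·mol⁻¹; right is kg·m⁸·s⁻³·mol⁻¹ — different.

No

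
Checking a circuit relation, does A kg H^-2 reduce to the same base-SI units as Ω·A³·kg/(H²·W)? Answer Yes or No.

Left side:
  H = Wb/A (inductance = flux per current),
      = kg·m²·s⁻²·A⁻².
  So H⁻² = kg⁻²·m⁻⁴·s⁴·A⁴.
  Combining: A·kg·H⁻² = A · kg · (kg⁻²·m⁻⁴·s⁴·A⁴) = kg⁻¹·m⁻⁴·s⁴·A⁵.
Right side:
  H = kg·m²·s⁻²·A⁻².
  So H⁻² = kg⁻²·m⁻⁴·s⁴·A⁴.
  W = kg·m²·s⁻³.
  So W⁻¹ = kg⁻¹·m⁻²·s³.
  Ω = kg·m²·s⁻³·A⁻².
  Combining: H⁻²·W⁻¹·Ω·A³·kg = (kg⁻²·m⁻⁴·s⁴·A⁴) · (kg⁻¹·m⁻²·s³) · (kg·m²·s⁻³·A⁻²) · A³ · kg = kg⁻¹·m⁻⁴·s⁴·A⁵.
Both reduce to kg⁻¹·m⁻⁴·s⁴·A⁵.

Yes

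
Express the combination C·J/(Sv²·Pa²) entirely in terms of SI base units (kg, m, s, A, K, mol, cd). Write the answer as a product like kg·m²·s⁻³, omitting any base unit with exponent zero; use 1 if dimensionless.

Sv = m²·s⁻².
So Sv⁻² = m⁻⁴·s⁴.
C = s·A.
J = kg·m²·s⁻².
Pa = kg·m⁻¹·s⁻².
So Pa⁻² = kg⁻²·m²·s⁴.
Combining: Sv⁻²·C·J·Pa⁻² = (m⁻⁴·s⁴) · (s·A) · (kg·m²·s⁻²) · (kg⁻²·m²·s⁴) = kg⁻¹·s⁷·A.

kg⁻¹·s⁷·A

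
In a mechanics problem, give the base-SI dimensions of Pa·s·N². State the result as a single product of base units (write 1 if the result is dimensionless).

Pa = kg·m⁻¹·s⁻².
N = kg·m·s⁻².
So N² = kg²·m²·s⁻⁴.
Combining: Pa·s·N² = (kg·m⁻¹·s⁻²) · s · (kg²·m²·s⁻⁴) = kg³·m·s⁻⁵.

kg³·m·s⁻⁵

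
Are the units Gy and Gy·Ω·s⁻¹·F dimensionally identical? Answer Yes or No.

Yes

Left side:
  Gy = J/kg (absorbed dose = energy per mass),
      = m²·s⁻².
Right side:
  Gy = m²·s⁻².
  Ω = kg·m²·s⁻³·A⁻².
  F = kg⁻¹·m⁻²·s⁴·A².
  Combining: Gy·Ω·s⁻¹·F = (m²·s⁻²) · (kg·m²·s⁻³·A⁻²) · s⁻¹ · (kg⁻¹·m⁻²·s⁴·A²) = m²·s⁻².
Both reduce to m²·s⁻².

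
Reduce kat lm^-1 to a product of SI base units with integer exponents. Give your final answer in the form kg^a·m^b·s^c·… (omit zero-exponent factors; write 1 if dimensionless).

kat = mol/s = s⁻¹·mol (catalytic activity).
lm = cd·sr = cd (luminous flux; sr is dimensionless).
So lm⁻¹ = cd⁻¹.
Combining: kat·lm⁻¹ = (s⁻¹·mol) · cd⁻¹ = s⁻¹·mol·cd⁻¹.

s⁻¹·mol·cd⁻¹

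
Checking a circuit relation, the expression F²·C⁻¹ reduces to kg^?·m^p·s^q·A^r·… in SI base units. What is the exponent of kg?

-2

F = kg⁻¹·m⁻²·s⁴·A².
So F² = kg⁻²·m⁻⁴·s⁸·A⁴.
C = s·A.
So C⁻¹ = s⁻¹·A⁻¹.
Combining: F²·C⁻¹ = (kg⁻²·m⁻⁴·s⁸·A⁴) · (s⁻¹·A⁻¹) = kg⁻²·m⁻⁴·s⁷·A³.
The exponent of kg is -2.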